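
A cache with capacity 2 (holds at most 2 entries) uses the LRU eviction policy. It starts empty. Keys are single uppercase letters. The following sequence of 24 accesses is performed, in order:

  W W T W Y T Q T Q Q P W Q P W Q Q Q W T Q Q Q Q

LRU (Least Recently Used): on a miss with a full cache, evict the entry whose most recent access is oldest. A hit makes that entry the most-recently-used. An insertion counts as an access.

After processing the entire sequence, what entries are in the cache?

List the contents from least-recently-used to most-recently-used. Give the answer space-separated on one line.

LRU simulation (capacity=2):
  1. access W: MISS. Cache (LRU->MRU): [W]
  2. access W: HIT. Cache (LRU->MRU): [W]
  3. access T: MISS. Cache (LRU->MRU): [W T]
  4. access W: HIT. Cache (LRU->MRU): [T W]
  5. access Y: MISS, evict T. Cache (LRU->MRU): [W Y]
  6. access T: MISS, evict W. Cache (LRU->MRU): [Y T]
  7. access Q: MISS, evict Y. Cache (LRU->MRU): [T Q]
  8. access T: HIT. Cache (LRU->MRU): [Q T]
  9. access Q: HIT. Cache (LRU->MRU): [T Q]
  10. access Q: HIT. Cache (LRU->MRU): [T Q]
  11. access P: MISS, evict T. Cache (LRU->MRU): [Q P]
  12. access W: MISS, evict Q. Cache (LRU->MRU): [P W]
  13. access Q: MISS, evict P. Cache (LRU->MRU): [W Q]
  14. access P: MISS, evict W. Cache (LRU->MRU): [Q P]
  15. access W: MISS, evict Q. Cache (LRU->MRU): [P W]
  16. access Q: MISS, evict P. Cache (LRU->MRU): [W Q]
  17. access Q: HIT. Cache (LRU->MRU): [W Q]
  18. access Q: HIT. Cache (LRU->MRU): [W Q]
  19. access W: HIT. Cache (LRU->MRU): [Q W]
  20. access T: MISS, evict Q. Cache (LRU->MRU): [W T]
  21. access Q: MISS, evict W. Cache (LRU->MRU): [T Q]
  22. access Q: HIT. Cache (LRU->MRU): [T Q]
  23. access Q: HIT. Cache (LRU->MRU): [T Q]
  24. access Q: HIT. Cache (LRU->MRU): [T Q]
Total: 11 hits, 13 misses, 11 evictions

Answer: T Q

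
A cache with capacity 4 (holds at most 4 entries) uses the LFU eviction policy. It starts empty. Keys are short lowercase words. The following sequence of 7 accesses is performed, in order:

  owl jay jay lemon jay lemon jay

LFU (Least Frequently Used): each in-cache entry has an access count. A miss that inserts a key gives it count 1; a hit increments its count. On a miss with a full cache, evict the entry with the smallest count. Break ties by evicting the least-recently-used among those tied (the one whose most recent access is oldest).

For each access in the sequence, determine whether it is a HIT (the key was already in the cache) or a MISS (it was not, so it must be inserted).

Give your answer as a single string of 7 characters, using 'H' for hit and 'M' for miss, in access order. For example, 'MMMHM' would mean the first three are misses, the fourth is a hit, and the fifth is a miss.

Answer: MMHMHHH

Derivation:
LFU simulation (capacity=4):
  1. access owl: MISS. Cache: [owl(c=1)]
  2. access jay: MISS. Cache: [owl(c=1) jay(c=1)]
  3. access jay: HIT, count now 2. Cache: [owl(c=1) jay(c=2)]
  4. access lemon: MISS. Cache: [owl(c=1) lemon(c=1) jay(c=2)]
  5. access jay: HIT, count now 3. Cache: [owl(c=1) lemon(c=1) jay(c=3)]
  6. access lemon: HIT, count now 2. Cache: [owl(c=1) lemon(c=2) jay(c=3)]
  7. access jay: HIT, count now 4. Cache: [owl(c=1) lemon(c=2) jay(c=4)]
Total: 4 hits, 3 misses, 0 evictions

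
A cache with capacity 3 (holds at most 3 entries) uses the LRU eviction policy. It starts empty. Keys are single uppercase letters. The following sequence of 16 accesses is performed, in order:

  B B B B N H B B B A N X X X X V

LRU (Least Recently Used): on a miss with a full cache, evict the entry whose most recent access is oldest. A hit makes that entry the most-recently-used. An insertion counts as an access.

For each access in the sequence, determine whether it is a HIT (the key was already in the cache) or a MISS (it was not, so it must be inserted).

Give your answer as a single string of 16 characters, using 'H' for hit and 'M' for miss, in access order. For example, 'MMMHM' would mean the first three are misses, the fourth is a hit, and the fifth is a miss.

Answer: MHHHMMHHHMMMHHHM

Derivation:
LRU simulation (capacity=3):
  1. access B: MISS. Cache (LRU->MRU): [B]
  2. access B: HIT. Cache (LRU->MRU): [B]
  3. access B: HIT. Cache (LRU->MRU): [B]
  4. access B: HIT. Cache (LRU->MRU): [B]
  5. access N: MISS. Cache (LRU->MRU): [B N]
  6. access H: MISS. Cache (LRU->MRU): [B N H]
  7. access B: HIT. Cache (LRU->MRU): [N H B]
  8. access B: HIT. Cache (LRU->MRU): [N H B]
  9. access B: HIT. Cache (LRU->MRU): [N H B]
  10. access A: MISS, evict N. Cache (LRU->MRU): [H B A]
  11. access N: MISS, evict H. Cache (LRU->MRU): [B A N]
  12. access X: MISS, evict B. Cache (LRU->MRU): [A N X]
  13. access X: HIT. Cache (LRU->MRU): [A N X]
  14. access X: HIT. Cache (LRU->MRU): [A N X]
  15. access X: HIT. Cache (LRU->MRU): [A N X]
  16. access V: MISS, evict A. Cache (LRU->MRU): [N X V]
Total: 9 hits, 7 misses, 4 evictions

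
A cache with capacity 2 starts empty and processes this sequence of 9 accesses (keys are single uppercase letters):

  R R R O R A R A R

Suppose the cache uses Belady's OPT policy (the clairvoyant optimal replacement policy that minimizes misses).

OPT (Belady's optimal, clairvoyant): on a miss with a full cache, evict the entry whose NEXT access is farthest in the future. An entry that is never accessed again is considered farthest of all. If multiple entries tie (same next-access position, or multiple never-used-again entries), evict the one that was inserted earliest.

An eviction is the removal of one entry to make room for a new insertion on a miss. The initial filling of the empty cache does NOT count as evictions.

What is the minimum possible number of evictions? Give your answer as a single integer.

OPT (Belady) simulation (capacity=2):
  1. access R: MISS. Cache: [R]
  2. access R: HIT. Next use of R: step 3. Cache: [R]
  3. access R: HIT. Next use of R: step 5. Cache: [R]
  4. access O: MISS. Cache: [R O]
  5. access R: HIT. Next use of R: step 7. Cache: [R O]
  6. access A: MISS, evict O (next use: never). Cache: [R A]
  7. access R: HIT. Next use of R: step 9. Cache: [R A]
  8. access A: HIT. Next use of A: never. Cache: [R A]
  9. access R: HIT. Next use of R: never. Cache: [R A]
Total: 6 hits, 3 misses, 1 evictions

Answer: 1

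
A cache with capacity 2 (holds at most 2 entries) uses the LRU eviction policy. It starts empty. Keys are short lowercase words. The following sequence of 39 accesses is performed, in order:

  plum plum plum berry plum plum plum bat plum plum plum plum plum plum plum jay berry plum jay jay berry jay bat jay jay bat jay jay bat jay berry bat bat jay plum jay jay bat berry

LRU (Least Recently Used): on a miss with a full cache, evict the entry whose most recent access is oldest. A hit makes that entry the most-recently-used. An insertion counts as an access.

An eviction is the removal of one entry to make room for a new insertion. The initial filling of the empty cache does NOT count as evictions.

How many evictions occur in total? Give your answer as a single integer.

LRU simulation (capacity=2):
  1. access plum: MISS. Cache (LRU->MRU): [plum]
  2. access plum: HIT. Cache (LRU->MRU): [plum]
  3. access plum: HIT. Cache (LRU->MRU): [plum]
  4. access berry: MISS. Cache (LRU->MRU): [plum berry]
  5. access plum: HIT. Cache (LRU->MRU): [berry plum]
  6. access plum: HIT. Cache (LRU->MRU): [berry plum]
  7. access plum: HIT. Cache (LRU->MRU): [berry plum]
  8. access bat: MISS, evict berry. Cache (LRU->MRU): [plum bat]
  9. access plum: HIT. Cache (LRU->MRU): [bat plum]
  10. access plum: HIT. Cache (LRU->MRU): [bat plum]
  11. access plum: HIT. Cache (LRU->MRU): [bat plum]
  12. access plum: HIT. Cache (LRU->MRU): [bat plum]
  13. access plum: HIT. Cache (LRU->MRU): [bat plum]
  14. access plum: HIT. Cache (LRU->MRU): [bat plum]
  15. access plum: HIT. Cache (LRU->MRU): [bat plum]
  16. access jay: MISS, evict bat. Cache (LRU->MRU): [plum jay]
  17. access berry: MISS, evict plum. Cache (LRU->MRU): [jay berry]
  18. access plum: MISS, evict jay. Cache (LRU->MRU): [berry plum]
  19. access jay: MISS, evict berry. Cache (LRU->MRU): [plum jay]
  20. access jay: HIT. Cache (LRU->MRU): [plum jay]
  21. access berry: MISS, evict plum. Cache (LRU->MRU): [jay berry]
  22. access jay: HIT. Cache (LRU->MRU): [berry jay]
  23. access bat: MISS, evict berry. Cache (LRU->MRU): [jay bat]
  24. access jay: HIT. Cache (LRU->MRU): [bat jay]
  25. access jay: HIT. Cache (LRU->MRU): [bat jay]
  26. access bat: HIT. Cache (LRU->MRU): [jay bat]
  27. access jay: HIT. Cache (LRU->MRU): [bat jay]
  28. access jay: HIT. Cache (LRU->MRU): [bat jay]
  29. access bat: HIT. Cache (LRU->MRU): [jay bat]
  30. access jay: HIT. Cache (LRU->MRU): [bat jay]
  31. access berry: MISS, evict bat. Cache (LRU->MRU): [jay berry]
  32. access bat: MISS, evict jay. Cache (LRU->MRU): [berry bat]
  33. access bat: HIT. Cache (LRU->MRU): [berry bat]
  34. access jay: MISS, evict berry. Cache (LRU->MRU): [bat jay]
  35. access plum: MISS, evict bat. Cache (LRU->MRU): [jay plum]
  36. access jay: HIT. Cache (LRU->MRU): [plum jay]
  37. access jay: HIT. Cache (LRU->MRU): [plum jay]
  38. access bat: MISS, evict plum. Cache (LRU->MRU): [jay bat]
  39. access berry: MISS, evict jay. Cache (LRU->MRU): [bat berry]
Total: 24 hits, 15 misses, 13 evictions

Answer: 13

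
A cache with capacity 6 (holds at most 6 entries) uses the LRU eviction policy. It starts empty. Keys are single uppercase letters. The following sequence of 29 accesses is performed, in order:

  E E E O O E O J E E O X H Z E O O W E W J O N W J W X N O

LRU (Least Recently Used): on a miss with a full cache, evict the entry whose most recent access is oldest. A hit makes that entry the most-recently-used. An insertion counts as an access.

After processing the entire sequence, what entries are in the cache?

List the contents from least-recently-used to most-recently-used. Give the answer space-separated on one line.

Answer: E J W X N O

Derivation:
LRU simulation (capacity=6):
  1. access E: MISS. Cache (LRU->MRU): [E]
  2. access E: HIT. Cache (LRU->MRU): [E]
  3. access E: HIT. Cache (LRU->MRU): [E]
  4. access O: MISS. Cache (LRU->MRU): [E O]
  5. access O: HIT. Cache (LRU->MRU): [E O]
  6. access E: HIT. Cache (LRU->MRU): [O E]
  7. access O: HIT. Cache (LRU->MRU): [E O]
  8. access J: MISS. Cache (LRU->MRU): [E O J]
  9. access E: HIT. Cache (LRU->MRU): [O J E]
  10. access E: HIT. Cache (LRU->MRU): [O J E]
  11. access O: HIT. Cache (LRU->MRU): [J E O]
  12. access X: MISS. Cache (LRU->MRU): [J E O X]
  13. access H: MISS. Cache (LRU->MRU): [J E O X H]
  14. access Z: MISS. Cache (LRU->MRU): [J E O X H Z]
  15. access E: HIT. Cache (LRU->MRU): [J O X H Z E]
  16. access O: HIT. Cache (LRU->MRU): [J X H Z E O]
  17. access O: HIT. Cache (LRU->MRU): [J X H Z E O]
  18. access W: MISS, evict J. Cache (LRU->MRU): [X H Z E O W]
  19. access E: HIT. Cache (LRU->MRU): [X H Z O W E]
  20. access W: HIT. Cache (LRU->MRU): [X H Z O E W]
  21. access J: MISS, evict X. Cache (LRU->MRU): [H Z O E W J]
  22. access O: HIT. Cache (LRU->MRU): [H Z E W J O]
  23. access N: MISS, evict H. Cache (LRU->MRU): [Z E W J O N]
  24. access W: HIT. Cache (LRU->MRU): [Z E J O N W]
  25. access J: HIT. Cache (LRU->MRU): [Z E O N W J]
  26. access W: HIT. Cache (LRU->MRU): [Z E O N J W]
  27. access X: MISS, evict Z. Cache (LRU->MRU): [E O N J W X]
  28. access N: HIT. Cache (LRU->MRU): [E O J W X N]
  29. access O: HIT. Cache (LRU->MRU): [E J W X N O]
Total: 19 hits, 10 misses, 4 evictions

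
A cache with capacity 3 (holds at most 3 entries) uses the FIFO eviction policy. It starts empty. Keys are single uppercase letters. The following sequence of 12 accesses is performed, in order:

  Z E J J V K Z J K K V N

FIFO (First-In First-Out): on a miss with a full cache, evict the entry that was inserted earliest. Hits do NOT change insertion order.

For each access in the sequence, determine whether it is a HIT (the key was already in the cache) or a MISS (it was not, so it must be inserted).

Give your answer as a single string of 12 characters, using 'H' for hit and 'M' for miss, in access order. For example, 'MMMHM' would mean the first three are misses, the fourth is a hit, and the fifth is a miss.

Answer: MMMHMMMMHHMM

Derivation:
FIFO simulation (capacity=3):
  1. access Z: MISS. Cache (old->new): [Z]
  2. access E: MISS. Cache (old->new): [Z E]
  3. access J: MISS. Cache (old->new): [Z E J]
  4. access J: HIT. Cache (old->new): [Z E J]
  5. access V: MISS, evict Z. Cache (old->new): [E J V]
  6. access K: MISS, evict E. Cache (old->new): [J V K]
  7. access Z: MISS, evict J. Cache (old->new): [V K Z]
  8. access J: MISS, evict V. Cache (old->new): [K Z J]
  9. access K: HIT. Cache (old->new): [K Z J]
  10. access K: HIT. Cache (old->new): [K Z J]
  11. access V: MISS, evict K. Cache (old->new): [Z J V]
  12. access N: MISS, evict Z. Cache (old->new): [J V N]
Total: 3 hits, 9 misses, 6 evictions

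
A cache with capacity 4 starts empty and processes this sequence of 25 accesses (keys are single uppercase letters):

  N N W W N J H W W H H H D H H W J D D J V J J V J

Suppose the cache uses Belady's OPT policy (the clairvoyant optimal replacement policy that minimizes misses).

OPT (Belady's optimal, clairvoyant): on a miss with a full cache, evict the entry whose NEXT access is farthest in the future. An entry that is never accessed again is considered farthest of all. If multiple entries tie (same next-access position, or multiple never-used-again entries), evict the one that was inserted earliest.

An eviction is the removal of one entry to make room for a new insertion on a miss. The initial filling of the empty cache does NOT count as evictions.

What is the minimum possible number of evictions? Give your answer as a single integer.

Answer: 2

Derivation:
OPT (Belady) simulation (capacity=4):
  1. access N: MISS. Cache: [N]
  2. access N: HIT. Next use of N: step 5. Cache: [N]
  3. access W: MISS. Cache: [N W]
  4. access W: HIT. Next use of W: step 8. Cache: [N W]
  5. access N: HIT. Next use of N: never. Cache: [N W]
  6. access J: MISS. Cache: [N W J]
  7. access H: MISS. Cache: [N W J H]
  8. access W: HIT. Next use of W: step 9. Cache: [N W J H]
  9. access W: HIT. Next use of W: step 16. Cache: [N W J H]
  10. access H: HIT. Next use of H: step 11. Cache: [N W J H]
  11. access H: HIT. Next use of H: step 12. Cache: [N W J H]
  12. access H: HIT. Next use of H: step 14. Cache: [N W J H]
  13. access D: MISS, evict N (next use: never). Cache: [W J H D]
  14. access H: HIT. Next use of H: step 15. Cache: [W J H D]
  15. access H: HIT. Next use of H: never. Cache: [W J H D]
  16. access W: HIT. Next use of W: never. Cache: [W J H D]
  17. access J: HIT. Next use of J: step 20. Cache: [W J H D]
  18. access D: HIT. Next use of D: step 19. Cache: [W J H D]
  19. access D: HIT. Next use of D: never. Cache: [W J H D]
  20. access J: HIT. Next use of J: step 22. Cache: [W J H D]
  21. access V: MISS, evict W (next use: never). Cache: [J H D V]
  22. access J: HIT. Next use of J: step 23. Cache: [J H D V]
  23. access J: HIT. Next use of J: step 25. Cache: [J H D V]
  24. access V: HIT. Next use of V: never. Cache: [J H D V]
  25. access J: HIT. Next use of J: never. Cache: [J H D V]
Total: 19 hits, 6 misses, 2 evictions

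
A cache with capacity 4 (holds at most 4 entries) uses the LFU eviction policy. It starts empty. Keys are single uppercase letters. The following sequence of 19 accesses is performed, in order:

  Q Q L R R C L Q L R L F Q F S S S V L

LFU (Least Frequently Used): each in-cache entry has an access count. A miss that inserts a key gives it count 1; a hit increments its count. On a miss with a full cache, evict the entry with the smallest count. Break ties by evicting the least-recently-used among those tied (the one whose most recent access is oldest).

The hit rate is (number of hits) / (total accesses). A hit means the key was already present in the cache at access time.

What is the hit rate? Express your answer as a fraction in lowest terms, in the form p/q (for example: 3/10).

Answer: 12/19

Derivation:
LFU simulation (capacity=4):
  1. access Q: MISS. Cache: [Q(c=1)]
  2. access Q: HIT, count now 2. Cache: [Q(c=2)]
  3. access L: MISS. Cache: [L(c=1) Q(c=2)]
  4. access R: MISS. Cache: [L(c=1) R(c=1) Q(c=2)]
  5. access R: HIT, count now 2. Cache: [L(c=1) Q(c=2) R(c=2)]
  6. access C: MISS. Cache: [L(c=1) C(c=1) Q(c=2) R(c=2)]
  7. access L: HIT, count now 2. Cache: [C(c=1) Q(c=2) R(c=2) L(c=2)]
  8. access Q: HIT, count now 3. Cache: [C(c=1) R(c=2) L(c=2) Q(c=3)]
  9. access L: HIT, count now 3. Cache: [C(c=1) R(c=2) Q(c=3) L(c=3)]
  10. access R: HIT, count now 3. Cache: [C(c=1) Q(c=3) L(c=3) R(c=3)]
  11. access L: HIT, count now 4. Cache: [C(c=1) Q(c=3) R(c=3) L(c=4)]
  12. access F: MISS, evict C(c=1). Cache: [F(c=1) Q(c=3) R(c=3) L(c=4)]
  13. access Q: HIT, count now 4. Cache: [F(c=1) R(c=3) L(c=4) Q(c=4)]
  14. access F: HIT, count now 2. Cache: [F(c=2) R(c=3) L(c=4) Q(c=4)]
  15. access S: MISS, evict F(c=2). Cache: [S(c=1) R(c=3) L(c=4) Q(c=4)]
  16. access S: HIT, count now 2. Cache: [S(c=2) R(c=3) L(c=4) Q(c=4)]
  17. access S: HIT, count now 3. Cache: [R(c=3) S(c=3) L(c=4) Q(c=4)]
  18. access V: MISS, evict R(c=3). Cache: [V(c=1) S(c=3) L(c=4) Q(c=4)]
  19. access L: HIT, count now 5. Cache: [V(c=1) S(c=3) Q(c=4) L(c=5)]
Total: 12 hits, 7 misses, 3 evictions

Hit rate = 12/19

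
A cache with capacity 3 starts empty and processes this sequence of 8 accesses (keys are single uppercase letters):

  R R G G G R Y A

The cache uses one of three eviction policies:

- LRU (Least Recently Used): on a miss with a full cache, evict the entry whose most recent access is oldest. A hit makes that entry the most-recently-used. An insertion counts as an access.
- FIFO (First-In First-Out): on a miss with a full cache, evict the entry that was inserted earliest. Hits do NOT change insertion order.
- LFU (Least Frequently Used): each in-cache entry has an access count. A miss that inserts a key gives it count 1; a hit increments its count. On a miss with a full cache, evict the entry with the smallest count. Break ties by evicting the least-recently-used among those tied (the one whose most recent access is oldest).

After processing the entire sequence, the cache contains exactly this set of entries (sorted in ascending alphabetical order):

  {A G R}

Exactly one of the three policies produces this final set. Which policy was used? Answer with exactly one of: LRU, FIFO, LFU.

Simulating under each policy and comparing final sets:
  LRU: final set = {A R Y} -> differs
  FIFO: final set = {A G Y} -> differs
  LFU: final set = {A G R} -> MATCHES target
Only LFU produces the target set.

Answer: LFU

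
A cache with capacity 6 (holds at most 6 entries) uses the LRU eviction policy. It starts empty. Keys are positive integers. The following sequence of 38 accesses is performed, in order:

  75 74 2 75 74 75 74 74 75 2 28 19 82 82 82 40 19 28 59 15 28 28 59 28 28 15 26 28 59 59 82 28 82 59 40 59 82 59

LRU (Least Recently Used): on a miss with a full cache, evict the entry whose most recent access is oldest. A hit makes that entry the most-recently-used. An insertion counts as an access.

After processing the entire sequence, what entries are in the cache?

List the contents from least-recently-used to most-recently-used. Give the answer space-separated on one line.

LRU simulation (capacity=6):
  1. access 75: MISS. Cache (LRU->MRU): [75]
  2. access 74: MISS. Cache (LRU->MRU): [75 74]
  3. access 2: MISS. Cache (LRU->MRU): [75 74 2]
  4. access 75: HIT. Cache (LRU->MRU): [74 2 75]
  5. access 74: HIT. Cache (LRU->MRU): [2 75 74]
  6. access 75: HIT. Cache (LRU->MRU): [2 74 75]
  7. access 74: HIT. Cache (LRU->MRU): [2 75 74]
  8. access 74: HIT. Cache (LRU->MRU): [2 75 74]
  9. access 75: HIT. Cache (LRU->MRU): [2 74 75]
  10. access 2: HIT. Cache (LRU->MRU): [74 75 2]
  11. access 28: MISS. Cache (LRU->MRU): [74 75 2 28]
  12. access 19: MISS. Cache (LRU->MRU): [74 75 2 28 19]
  13. access 82: MISS. Cache (LRU->MRU): [74 75 2 28 19 82]
  14. access 82: HIT. Cache (LRU->MRU): [74 75 2 28 19 82]
  15. access 82: HIT. Cache (LRU->MRU): [74 75 2 28 19 82]
  16. access 40: MISS, evict 74. Cache (LRU->MRU): [75 2 28 19 82 40]
  17. access 19: HIT. Cache (LRU->MRU): [75 2 28 82 40 19]
  18. access 28: HIT. Cache (LRU->MRU): [75 2 82 40 19 28]
  19. access 59: MISS, evict 75. Cache (LRU->MRU): [2 82 40 19 28 59]
  20. access 15: MISS, evict 2. Cache (LRU->MRU): [82 40 19 28 59 15]
  21. access 28: HIT. Cache (LRU->MRU): [82 40 19 59 15 28]
  22. access 28: HIT. Cache (LRU->MRU): [82 40 19 59 15 28]
  23. access 59: HIT. Cache (LRU->MRU): [82 40 19 15 28 59]
  24. access 28: HIT. Cache (LRU->MRU): [82 40 19 15 59 28]
  25. access 28: HIT. Cache (LRU->MRU): [82 40 19 15 59 28]
  26. access 15: HIT. Cache (LRU->MRU): [82 40 19 59 28 15]
  27. access 26: MISS, evict 82. Cache (LRU->MRU): [40 19 59 28 15 26]
  28. access 28: HIT. Cache (LRU->MRU): [40 19 59 15 26 28]
  29. access 59: HIT. Cache (LRU->MRU): [40 19 15 26 28 59]
  30. access 59: HIT. Cache (LRU->MRU): [40 19 15 26 28 59]
  31. access 82: MISS, evict 40. Cache (LRU->MRU): [19 15 26 28 59 82]
  32. access 28: HIT. Cache (LRU->MRU): [19 15 26 59 82 28]
  33. access 82: HIT. Cache (LRU->MRU): [19 15 26 59 28 82]
  34. access 59: HIT. Cache (LRU->MRU): [19 15 26 28 82 59]
  35. access 40: MISS, evict 19. Cache (LRU->MRU): [15 26 28 82 59 40]
  36. access 59: HIT. Cache (LRU->MRU): [15 26 28 82 40 59]
  37. access 82: HIT. Cache (LRU->MRU): [15 26 28 40 59 82]
  38. access 59: HIT. Cache (LRU->MRU): [15 26 28 40 82 59]
Total: 26 hits, 12 misses, 6 evictions

Answer: 15 26 28 40 82 59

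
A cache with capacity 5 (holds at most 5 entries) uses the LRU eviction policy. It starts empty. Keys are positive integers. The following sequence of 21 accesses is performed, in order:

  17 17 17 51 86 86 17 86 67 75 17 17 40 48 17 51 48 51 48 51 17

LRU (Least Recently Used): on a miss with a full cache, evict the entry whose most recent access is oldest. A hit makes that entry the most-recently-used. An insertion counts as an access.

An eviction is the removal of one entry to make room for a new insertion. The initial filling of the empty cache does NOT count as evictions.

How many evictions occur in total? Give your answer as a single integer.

LRU simulation (capacity=5):
  1. access 17: MISS. Cache (LRU->MRU): [17]
  2. access 17: HIT. Cache (LRU->MRU): [17]
  3. access 17: HIT. Cache (LRU->MRU): [17]
  4. access 51: MISS. Cache (LRU->MRU): [17 51]
  5. access 86: MISS. Cache (LRU->MRU): [17 51 86]
  6. access 86: HIT. Cache (LRU->MRU): [17 51 86]
  7. access 17: HIT. Cache (LRU->MRU): [51 86 17]
  8. access 86: HIT. Cache (LRU->MRU): [51 17 86]
  9. access 67: MISS. Cache (LRU->MRU): [51 17 86 67]
  10. access 75: MISS. Cache (LRU->MRU): [51 17 86 67 75]
  11. access 17: HIT. Cache (LRU->MRU): [51 86 67 75 17]
  12. access 17: HIT. Cache (LRU->MRU): [51 86 67 75 17]
  13. access 40: MISS, evict 51. Cache (LRU->MRU): [86 67 75 17 40]
  14. access 48: MISS, evict 86. Cache (LRU->MRU): [67 75 17 40 48]
  15. access 17: HIT. Cache (LRU->MRU): [67 75 40 48 17]
  16. access 51: MISS, evict 67. Cache (LRU->MRU): [75 40 48 17 51]
  17. access 48: HIT. Cache (LRU->MRU): [75 40 17 51 48]
  18. access 51: HIT. Cache (LRU->MRU): [75 40 17 48 51]
  19. access 48: HIT. Cache (LRU->MRU): [75 40 17 51 48]
  20. access 51: HIT. Cache (LRU->MRU): [75 40 17 48 51]
  21. access 17: HIT. Cache (LRU->MRU): [75 40 48 51 17]
Total: 13 hits, 8 misses, 3 evictions

Answer: 3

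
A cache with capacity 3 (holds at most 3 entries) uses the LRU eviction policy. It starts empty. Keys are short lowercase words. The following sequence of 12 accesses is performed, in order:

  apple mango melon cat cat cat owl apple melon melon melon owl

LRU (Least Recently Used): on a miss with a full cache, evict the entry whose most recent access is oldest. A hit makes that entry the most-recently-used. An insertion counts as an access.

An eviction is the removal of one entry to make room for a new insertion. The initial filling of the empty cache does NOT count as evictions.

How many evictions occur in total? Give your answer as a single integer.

Answer: 4

Derivation:
LRU simulation (capacity=3):
  1. access apple: MISS. Cache (LRU->MRU): [apple]
  2. access mango: MISS. Cache (LRU->MRU): [apple mango]
  3. access melon: MISS. Cache (LRU->MRU): [apple mango melon]
  4. access cat: MISS, evict apple. Cache (LRU->MRU): [mango melon cat]
  5. access cat: HIT. Cache (LRU->MRU): [mango melon cat]
  6. access cat: HIT. Cache (LRU->MRU): [mango melon cat]
  7. access owl: MISS, evict mango. Cache (LRU->MRU): [melon cat owl]
  8. access apple: MISS, evict melon. Cache (LRU->MRU): [cat owl apple]
  9. access melon: MISS, evict cat. Cache (LRU->MRU): [owl apple melon]
  10. access melon: HIT. Cache (LRU->MRU): [owl apple melon]
  11. access melon: HIT. Cache (LRU->MRU): [owl apple melon]
  12. access owl: HIT. Cache (LRU->MRU): [apple melon owl]
Total: 5 hits, 7 misses, 4 evictions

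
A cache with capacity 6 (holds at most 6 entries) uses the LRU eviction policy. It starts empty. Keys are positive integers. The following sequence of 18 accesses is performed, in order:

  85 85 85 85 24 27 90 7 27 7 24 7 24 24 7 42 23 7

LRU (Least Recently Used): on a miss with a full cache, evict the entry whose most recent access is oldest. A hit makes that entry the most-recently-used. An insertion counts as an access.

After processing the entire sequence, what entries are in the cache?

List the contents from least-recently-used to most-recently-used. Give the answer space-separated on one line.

LRU simulation (capacity=6):
  1. access 85: MISS. Cache (LRU->MRU): [85]
  2. access 85: HIT. Cache (LRU->MRU): [85]
  3. access 85: HIT. Cache (LRU->MRU): [85]
  4. access 85: HIT. Cache (LRU->MRU): [85]
  5. access 24: MISS. Cache (LRU->MRU): [85 24]
  6. access 27: MISS. Cache (LRU->MRU): [85 24 27]
  7. access 90: MISS. Cache (LRU->MRU): [85 24 27 90]
  8. access 7: MISS. Cache (LRU->MRU): [85 24 27 90 7]
  9. access 27: HIT. Cache (LRU->MRU): [85 24 90 7 27]
  10. access 7: HIT. Cache (LRU->MRU): [85 24 90 27 7]
  11. access 24: HIT. Cache (LRU->MRU): [85 90 27 7 24]
  12. access 7: HIT. Cache (LRU->MRU): [85 90 27 24 7]
  13. access 24: HIT. Cache (LRU->MRU): [85 90 27 7 24]
  14. access 24: HIT. Cache (LRU->MRU): [85 90 27 7 24]
  15. access 7: HIT. Cache (LRU->MRU): [85 90 27 24 7]
  16. access 42: MISS. Cache (LRU->MRU): [85 90 27 24 7 42]
  17. access 23: MISS, evict 85. Cache (LRU->MRU): [90 27 24 7 42 23]
  18. access 7: HIT. Cache (LRU->MRU): [90 27 24 42 23 7]
Total: 11 hits, 7 misses, 1 evictions

Answer: 90 27 24 42 23 7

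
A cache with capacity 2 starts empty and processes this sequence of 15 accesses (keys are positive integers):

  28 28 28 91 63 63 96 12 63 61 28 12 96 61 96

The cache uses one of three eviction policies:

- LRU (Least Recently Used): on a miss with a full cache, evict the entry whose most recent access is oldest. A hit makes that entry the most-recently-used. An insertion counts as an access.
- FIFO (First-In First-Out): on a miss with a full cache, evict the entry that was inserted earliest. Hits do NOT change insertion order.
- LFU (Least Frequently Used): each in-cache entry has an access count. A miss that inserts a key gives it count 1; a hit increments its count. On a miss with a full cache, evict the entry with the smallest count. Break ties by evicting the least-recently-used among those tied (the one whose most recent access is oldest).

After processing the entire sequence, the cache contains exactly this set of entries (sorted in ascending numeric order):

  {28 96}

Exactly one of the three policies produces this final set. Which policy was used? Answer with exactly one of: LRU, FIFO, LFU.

Simulating under each policy and comparing final sets:
  LRU: final set = {61 96} -> differs
  FIFO: final set = {61 96} -> differs
  LFU: final set = {28 96} -> MATCHES target
Only LFU produces the target set.

Answer: LFU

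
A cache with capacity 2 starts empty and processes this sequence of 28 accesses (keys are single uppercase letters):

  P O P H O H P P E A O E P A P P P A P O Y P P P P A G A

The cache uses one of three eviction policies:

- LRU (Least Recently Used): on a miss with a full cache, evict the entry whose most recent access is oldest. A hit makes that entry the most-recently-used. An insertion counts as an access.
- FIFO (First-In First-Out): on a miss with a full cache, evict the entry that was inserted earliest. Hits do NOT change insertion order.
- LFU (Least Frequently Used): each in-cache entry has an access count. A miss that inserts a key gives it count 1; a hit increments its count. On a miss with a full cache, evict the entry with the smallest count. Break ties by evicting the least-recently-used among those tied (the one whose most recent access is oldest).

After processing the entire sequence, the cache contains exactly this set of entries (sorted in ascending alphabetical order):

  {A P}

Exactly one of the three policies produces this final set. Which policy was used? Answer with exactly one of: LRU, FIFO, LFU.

Simulating under each policy and comparing final sets:
  LRU: final set = {A G} -> differs
  FIFO: final set = {A G} -> differs
  LFU: final set = {A P} -> MATCHES target
Only LFU produces the target set.

Answer: LFU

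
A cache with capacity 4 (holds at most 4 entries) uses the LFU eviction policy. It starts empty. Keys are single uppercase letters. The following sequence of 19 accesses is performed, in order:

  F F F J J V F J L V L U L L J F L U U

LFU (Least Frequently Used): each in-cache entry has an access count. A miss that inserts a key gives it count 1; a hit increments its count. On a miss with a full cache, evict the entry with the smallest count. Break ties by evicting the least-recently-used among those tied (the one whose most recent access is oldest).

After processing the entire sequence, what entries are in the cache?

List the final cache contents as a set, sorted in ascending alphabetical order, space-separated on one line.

Answer: F J L U

Derivation:
LFU simulation (capacity=4):
  1. access F: MISS. Cache: [F(c=1)]
  2. access F: HIT, count now 2. Cache: [F(c=2)]
  3. access F: HIT, count now 3. Cache: [F(c=3)]
  4. access J: MISS. Cache: [J(c=1) F(c=3)]
  5. access J: HIT, count now 2. Cache: [J(c=2) F(c=3)]
  6. access V: MISS. Cache: [V(c=1) J(c=2) F(c=3)]
  7. access F: HIT, count now 4. Cache: [V(c=1) J(c=2) F(c=4)]
  8. access J: HIT, count now 3. Cache: [V(c=1) J(c=3) F(c=4)]
  9. access L: MISS. Cache: [V(c=1) L(c=1) J(c=3) F(c=4)]
  10. access V: HIT, count now 2. Cache: [L(c=1) V(c=2) J(c=3) F(c=4)]
  11. access L: HIT, count now 2. Cache: [V(c=2) L(c=2) J(c=3) F(c=4)]
  12. access U: MISS, evict V(c=2). Cache: [U(c=1) L(c=2) J(c=3) F(c=4)]
  13. access L: HIT, count now 3. Cache: [U(c=1) J(c=3) L(c=3) F(c=4)]
  14. access L: HIT, count now 4. Cache: [U(c=1) J(c=3) F(c=4) L(c=4)]
  15. access J: HIT, count now 4. Cache: [U(c=1) F(c=4) L(c=4) J(c=4)]
  16. access F: HIT, count now 5. Cache: [U(c=1) L(c=4) J(c=4) F(c=5)]
  17. access L: HIT, count now 5. Cache: [U(c=1) J(c=4) F(c=5) L(c=5)]
  18. access U: HIT, count now 2. Cache: [U(c=2) J(c=4) F(c=5) L(c=5)]
  19. access U: HIT, count now 3. Cache: [U(c=3) J(c=4) F(c=5) L(c=5)]
Total: 14 hits, 5 misses, 1 evictions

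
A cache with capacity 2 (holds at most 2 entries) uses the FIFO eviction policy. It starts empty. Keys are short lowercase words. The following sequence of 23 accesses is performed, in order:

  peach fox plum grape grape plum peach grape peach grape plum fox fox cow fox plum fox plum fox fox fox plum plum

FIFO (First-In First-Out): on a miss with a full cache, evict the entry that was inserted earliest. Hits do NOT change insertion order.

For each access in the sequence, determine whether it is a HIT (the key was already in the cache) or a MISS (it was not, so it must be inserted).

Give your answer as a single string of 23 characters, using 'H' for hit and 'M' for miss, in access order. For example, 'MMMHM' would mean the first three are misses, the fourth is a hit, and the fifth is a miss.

Answer: MMMMHHMHHHMMHMHMMHHHHHH

Derivation:
FIFO simulation (capacity=2):
  1. access peach: MISS. Cache (old->new): [peach]
  2. access fox: MISS. Cache (old->new): [peach fox]
  3. access plum: MISS, evict peach. Cache (old->new): [fox plum]
  4. access grape: MISS, evict fox. Cache (old->new): [plum grape]
  5. access grape: HIT. Cache (old->new): [plum grape]
  6. access plum: HIT. Cache (old->new): [plum grape]
  7. access peach: MISS, evict plum. Cache (old->new): [grape peach]
  8. access grape: HIT. Cache (old->new): [grape peach]
  9. access peach: HIT. Cache (old->new): [grape peach]
  10. access grape: HIT. Cache (old->new): [grape peach]
  11. access plum: MISS, evict grape. Cache (old->new): [peach plum]
  12. access fox: MISS, evict peach. Cache (old->new): [plum fox]
  13. access fox: HIT. Cache (old->new): [plum fox]
  14. access cow: MISS, evict plum. Cache (old->new): [fox cow]
  15. access fox: HIT. Cache (old->new): [fox cow]
  16. access plum: MISS, evict fox. Cache (old->new): [cow plum]
  17. access fox: MISS, evict cow. Cache (old->new): [plum fox]
  18. access plum: HIT. Cache (old->new): [plum fox]
  19. access fox: HIT. Cache (old->new): [plum fox]
  20. access fox: HIT. Cache (old->new): [plum fox]
  21. access fox: HIT. Cache (old->new): [plum fox]
  22. access plum: HIT. Cache (old->new): [plum fox]
  23. access plum: HIT. Cache (old->new): [plum fox]
Total: 13 hits, 10 misses, 8 evictions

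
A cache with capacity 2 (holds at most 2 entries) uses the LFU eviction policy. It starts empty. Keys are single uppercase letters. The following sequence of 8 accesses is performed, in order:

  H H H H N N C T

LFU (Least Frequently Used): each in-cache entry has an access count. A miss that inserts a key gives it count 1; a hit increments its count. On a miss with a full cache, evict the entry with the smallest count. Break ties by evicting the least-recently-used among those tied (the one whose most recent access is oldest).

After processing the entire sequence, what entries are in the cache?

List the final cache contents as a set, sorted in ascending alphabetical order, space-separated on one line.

LFU simulation (capacity=2):
  1. access H: MISS. Cache: [H(c=1)]
  2. access H: HIT, count now 2. Cache: [H(c=2)]
  3. access H: HIT, count now 3. Cache: [H(c=3)]
  4. access H: HIT, count now 4. Cache: [H(c=4)]
  5. access N: MISS. Cache: [N(c=1) H(c=4)]
  6. access N: HIT, count now 2. Cache: [N(c=2) H(c=4)]
  7. access C: MISS, evict N(c=2). Cache: [C(c=1) H(c=4)]
  8. access T: MISS, evict C(c=1). Cache: [T(c=1) H(c=4)]
Total: 4 hits, 4 misses, 2 evictions

Answer: H T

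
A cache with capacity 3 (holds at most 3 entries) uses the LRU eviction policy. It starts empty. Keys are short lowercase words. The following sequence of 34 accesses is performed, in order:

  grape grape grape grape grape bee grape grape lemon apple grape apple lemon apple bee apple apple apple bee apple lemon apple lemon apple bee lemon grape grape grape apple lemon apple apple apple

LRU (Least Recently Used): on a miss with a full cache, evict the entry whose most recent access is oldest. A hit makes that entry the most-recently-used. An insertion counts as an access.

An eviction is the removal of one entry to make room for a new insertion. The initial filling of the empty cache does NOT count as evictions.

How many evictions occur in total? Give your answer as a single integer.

LRU simulation (capacity=3):
  1. access grape: MISS. Cache (LRU->MRU): [grape]
  2. access grape: HIT. Cache (LRU->MRU): [grape]
  3. access grape: HIT. Cache (LRU->MRU): [grape]
  4. access grape: HIT. Cache (LRU->MRU): [grape]
  5. access grape: HIT. Cache (LRU->MRU): [grape]
  6. access bee: MISS. Cache (LRU->MRU): [grape bee]
  7. access grape: HIT. Cache (LRU->MRU): [bee grape]
  8. access grape: HIT. Cache (LRU->MRU): [bee grape]
  9. access lemon: MISS. Cache (LRU->MRU): [bee grape lemon]
  10. access apple: MISS, evict bee. Cache (LRU->MRU): [grape lemon apple]
  11. access grape: HIT. Cache (LRU->MRU): [lemon apple grape]
  12. access apple: HIT. Cache (LRU->MRU): [lemon grape apple]
  13. access lemon: HIT. Cache (LRU->MRU): [grape apple lemon]
  14. access apple: HIT. Cache (LRU->MRU): [grape lemon apple]
  15. access bee: MISS, evict grape. Cache (LRU->MRU): [lemon apple bee]
  16. access apple: HIT. Cache (LRU->MRU): [lemon bee apple]
  17. access apple: HIT. Cache (LRU->MRU): [lemon bee apple]
  18. access apple: HIT. Cache (LRU->MRU): [lemon bee apple]
  19. access bee: HIT. Cache (LRU->MRU): [lemon apple bee]
  20. access apple: HIT. Cache (LRU->MRU): [lemon bee apple]
  21. access lemon: HIT. Cache (LRU->MRU): [bee apple lemon]
  22. access apple: HIT. Cache (LRU->MRU): [bee lemon apple]
  23. access lemon: HIT. Cache (LRU->MRU): [bee apple lemon]
  24. access apple: HIT. Cache (LRU->MRU): [bee lemon apple]
  25. access bee: HIT. Cache (LRU->MRU): [lemon apple bee]
  26. access lemon: HIT. Cache (LRU->MRU): [apple bee lemon]
  27. access grape: MISS, evict apple. Cache (LRU->MRU): [bee lemon grape]
  28. access grape: HIT. Cache (LRU->MRU): [bee lemon grape]
  29. access grape: HIT. Cache (LRU->MRU): [bee lemon grape]
  30. access apple: MISS, evict bee. Cache (LRU->MRU): [lemon grape apple]
  31. access lemon: HIT. Cache (LRU->MRU): [grape apple lemon]
  32. access apple: HIT. Cache (LRU->MRU): [grape lemon apple]
  33. access apple: HIT. Cache (LRU->MRU): [grape lemon apple]
  34. access apple: HIT. Cache (LRU->MRU): [grape lemon apple]
Total: 27 hits, 7 misses, 4 evictions

Answer: 4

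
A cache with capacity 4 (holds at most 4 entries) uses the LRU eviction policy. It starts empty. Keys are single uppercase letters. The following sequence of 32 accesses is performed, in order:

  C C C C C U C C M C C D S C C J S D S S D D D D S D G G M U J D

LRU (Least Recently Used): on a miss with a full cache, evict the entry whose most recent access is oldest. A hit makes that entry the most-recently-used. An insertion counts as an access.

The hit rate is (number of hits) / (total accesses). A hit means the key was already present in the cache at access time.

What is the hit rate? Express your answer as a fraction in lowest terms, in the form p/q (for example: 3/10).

Answer: 21/32

Derivation:
LRU simulation (capacity=4):
  1. access C: MISS. Cache (LRU->MRU): [C]
  2. access C: HIT. Cache (LRU->MRU): [C]
  3. access C: HIT. Cache (LRU->MRU): [C]
  4. access C: HIT. Cache (LRU->MRU): [C]
  5. access C: HIT. Cache (LRU->MRU): [C]
  6. access U: MISS. Cache (LRU->MRU): [C U]
  7. access C: HIT. Cache (LRU->MRU): [U C]
  8. access C: HIT. Cache (LRU->MRU): [U C]
  9. access M: MISS. Cache (LRU->MRU): [U C M]
  10. access C: HIT. Cache (LRU->MRU): [U M C]
  11. access C: HIT. Cache (LRU->MRU): [U M C]
  12. access D: MISS. Cache (LRU->MRU): [U M C D]
  13. access S: MISS, evict U. Cache (LRU->MRU): [M C D S]
  14. access C: HIT. Cache (LRU->MRU): [M D S C]
  15. access C: HIT. Cache (LRU->MRU): [M D S C]
  16. access J: MISS, evict M. Cache (LRU->MRU): [D S C J]
  17. access S: HIT. Cache (LRU->MRU): [D C J S]
  18. access D: HIT. Cache (LRU->MRU): [C J S D]
  19. access S: HIT. Cache (LRU->MRU): [C J D S]
  20. access S: HIT. Cache (LRU->MRU): [C J D S]
  21. access D: HIT. Cache (LRU->MRU): [C J S D]
  22. access D: HIT. Cache (LRU->MRU): [C J S D]
  23. access D: HIT. Cache (LRU->MRU): [C J S D]
  24. access D: HIT. Cache (LRU->MRU): [C J S D]
  25. access S: HIT. Cache (LRU->MRU): [C J D S]
  26. access D: HIT. Cache (LRU->MRU): [C J S D]
  27. access G: MISS, evict C. Cache (LRU->MRU): [J S D G]
  28. access G: HIT. Cache (LRU->MRU): [J S D G]
  29. access M: MISS, evict J. Cache (LRU->MRU): [S D G M]
  30. access U: MISS, evict S. Cache (LRU->MRU): [D G M U]
  31. access J: MISS, evict D. Cache (LRU->MRU): [G M U J]
  32. access D: MISS, evict G. Cache (LRU->MRU): [M U J D]
Total: 21 hits, 11 misses, 7 evictions

Hit rate = 21/32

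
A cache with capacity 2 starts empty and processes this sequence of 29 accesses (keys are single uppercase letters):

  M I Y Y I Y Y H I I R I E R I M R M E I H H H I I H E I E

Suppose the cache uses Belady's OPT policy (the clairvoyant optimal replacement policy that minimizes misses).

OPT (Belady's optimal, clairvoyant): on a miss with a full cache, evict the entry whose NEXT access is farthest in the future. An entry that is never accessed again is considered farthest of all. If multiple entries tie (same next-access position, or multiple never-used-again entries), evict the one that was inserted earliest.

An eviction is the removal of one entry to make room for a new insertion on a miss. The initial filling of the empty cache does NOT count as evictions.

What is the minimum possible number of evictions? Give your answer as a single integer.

Answer: 10

Derivation:
OPT (Belady) simulation (capacity=2):
  1. access M: MISS. Cache: [M]
  2. access I: MISS. Cache: [M I]
  3. access Y: MISS, evict M (next use: step 16). Cache: [I Y]
  4. access Y: HIT. Next use of Y: step 6. Cache: [I Y]
  5. access I: HIT. Next use of I: step 9. Cache: [I Y]
  6. access Y: HIT. Next use of Y: step 7. Cache: [I Y]
  7. access Y: HIT. Next use of Y: never. Cache: [I Y]
  8. access H: MISS, evict Y (next use: never). Cache: [I H]
  9. access I: HIT. Next use of I: step 10. Cache: [I H]
  10. access I: HIT. Next use of I: step 12. Cache: [I H]
  11. access R: MISS, evict H (next use: step 21). Cache: [I R]
  12. access I: HIT. Next use of I: step 15. Cache: [I R]
  13. access E: MISS, evict I (next use: step 15). Cache: [R E]
  14. access R: HIT. Next use of R: step 17. Cache: [R E]
  15. access I: MISS, evict E (next use: step 19). Cache: [R I]
  16. access M: MISS, evict I (next use: step 20). Cache: [R M]
  17. access R: HIT. Next use of R: never. Cache: [R M]
  18. access M: HIT. Next use of M: never. Cache: [R M]
  19. access E: MISS, evict R (next use: never). Cache: [M E]
  20. access I: MISS, evict M (next use: never). Cache: [E I]
  21. access H: MISS, evict E (next use: step 27). Cache: [I H]
  22. access H: HIT. Next use of H: step 23. Cache: [I H]
  23. access H: HIT. Next use of H: step 26. Cache: [I H]
  24. access I: HIT. Next use of I: step 25. Cache: [I H]
  25. access I: HIT. Next use of I: step 28. Cache: [I H]
  26. access H: HIT. Next use of H: never. Cache: [I H]
  27. access E: MISS, evict H (next use: never). Cache: [I E]
  28. access I: HIT. Next use of I: never. Cache: [I E]
  29. access E: HIT. Next use of E: never. Cache: [I E]
Total: 17 hits, 12 misses, 10 evictions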